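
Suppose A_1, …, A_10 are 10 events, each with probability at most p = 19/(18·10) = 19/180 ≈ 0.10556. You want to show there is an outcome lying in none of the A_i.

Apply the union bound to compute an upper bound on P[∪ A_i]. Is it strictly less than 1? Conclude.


Union bound: P[∪_{i=1}^{10} A_i] ≤ Σ_i P[A_i] ≤ 10·p = 10·(19/180) = 19/18.
Numerically: 19/18 ≈ 1.05556.
Is 19/18 < 1? NO.
Since the bound 19/18 is ≥ 1, the union bound is uninformative here; it does NOT by itself certify existence.

10·p = 19/18 ≈ 1.05556; existence NOT certified by the union bound.


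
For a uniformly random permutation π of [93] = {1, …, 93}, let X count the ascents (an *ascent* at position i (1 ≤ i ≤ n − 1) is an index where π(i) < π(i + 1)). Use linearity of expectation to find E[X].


Write X = Σ X_I over i = 1, …, 92, with X_I the indicator of one ascent.
There are 92 indicators.
For each fixed i, the pair (π(i), π(i+1)) is a uniformly random ordered pair of distinct values from {1, …, 93}; by symmetry P[π(i) < π(i+1)] = 1/2.
By linearity: E[X] = 92 · (1/2) = (93 − 1) · (1/2) = 46 ≈ 46.000.

E[X] = 46 = 46.000.


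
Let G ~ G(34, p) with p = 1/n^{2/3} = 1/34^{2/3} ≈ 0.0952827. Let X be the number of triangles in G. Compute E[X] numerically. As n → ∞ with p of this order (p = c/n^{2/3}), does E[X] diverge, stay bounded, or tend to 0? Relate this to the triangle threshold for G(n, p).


Number of potential triangles: C(34, 3) = 5984.
Each occurs with probability p³ ≈ (0.0952827)³ ≈ 8.65051903e-04.
By linearity: E[X] = C(34, 3)·p³ ≈ 5984 · 8.65051903e-04 ≈ 5.176471.
Since α = 2/3 < 1, p = c/n^{2/3} ≫ 1/n is above the triangle threshold p ~ 1/n. Asymptotically E[X] ~ (c³/6)·n^{3(1−α)} = (1³/6)·n^{1} → ∞; triangles are abundant w.h.p.

E[X] ≈ 5.176471; in regime p = Θ(1/n^{2/3}) E[X] diverges (above the triangle threshold p ~ 1/n).


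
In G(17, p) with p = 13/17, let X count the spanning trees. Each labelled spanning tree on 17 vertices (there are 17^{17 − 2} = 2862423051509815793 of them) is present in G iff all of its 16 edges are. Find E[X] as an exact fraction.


K_17 has 17^{17 − 2} = 2862423051509815793 labelled spanning trees.
For each such spanning tree H, let X_H = 1 if all 16 edges of H are present in G. Then P[X_H = 1] = p^{16} = (13/17)^{16} = 665416609183179841/48661191875666868481.
By linearity of expectation: E[X] = Σ_H E[X_H] = 2862423051509815793 · p^{16} = 2862423051509815793 · 665416609183179841/48661191875666868481 = 665416609183179841/17.
Numerically: E[X] ≈ 3.91e+16.

E[X] = 2862423051509815793 · (13/17)^{16} = 665416609183179841/17 ≈ 3.91e+16.


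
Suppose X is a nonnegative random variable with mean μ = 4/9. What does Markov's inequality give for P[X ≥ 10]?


μ = E[X] = 4/9, a = 10.
Markov: P[X ≥ 10] ≤ μ/a = (4/9)/10 = 2/45.
Numerically: ≈ 0.04444.
(Since a = 10 > μ = 0.44444, the bound 2/45 is < 1 and informative.)

P[X ≥ 10] ≤ 2/45 ≈ 0.04444.


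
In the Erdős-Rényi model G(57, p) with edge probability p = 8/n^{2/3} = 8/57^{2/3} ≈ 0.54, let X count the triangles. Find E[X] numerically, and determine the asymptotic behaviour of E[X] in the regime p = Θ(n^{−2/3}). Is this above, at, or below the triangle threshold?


Number of potential triangles: C(57, 3) = 29260.
Each occurs with probability p³ ≈ (0.54)³ ≈ 1.57587e-01.
By linearity: E[X] = C(57, 3)·p³ ≈ 29260 · 1.57587e-01 ≈ 4610.994.
Since α = 2/3 < 1, p = c/n^{2/3} ≫ 1/n is above the triangle threshold p ~ 1/n. Asymptotically E[X] ~ (c³/6)·n^{3(1−α)} = (8³/6)·n^{1} → ∞; triangles are abundant w.h.p.

E[X] ≈ 4610.994; in regime p = Θ(1/n^{2/3}) E[X] diverges (above the triangle threshold p ~ 1/n).


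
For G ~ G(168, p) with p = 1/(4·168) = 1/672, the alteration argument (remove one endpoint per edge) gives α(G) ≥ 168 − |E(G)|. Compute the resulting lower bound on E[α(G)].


E[|E(G)|] = C(168, 2)·p = 14028 · (1/672) = 167/8.
E[α(G)] ≥ n − E[|E(G)|] = 168 − 167/8 = 1177/8.
Numerically: ≈ 147.125.
(This is only a lower bound; the true E[α(G)] may be larger.)

E[α(G)] ≥ 1177/8 ≈ 147.125.


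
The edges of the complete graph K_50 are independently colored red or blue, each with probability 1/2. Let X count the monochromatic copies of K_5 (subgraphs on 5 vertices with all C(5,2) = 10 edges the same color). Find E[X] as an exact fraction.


Let X = Σ_S X_S over the C(50, 5) = 2118760 subsets S of size 5, where X_S = 1 if the K_5 on S is monochromatic.
For a fixed S, the K_5 on S has C(5, 2) = 10 edges. P[all 10 edges red] = (1/2)^10, and likewise for blue, so P[monochromatic] = 2·(1/2)^10 = 2^{1 − 10} = 1/512.
Summing: E[X] = C(50, 5) · 2^{1 − 10} = 2118760 · 1/512 = 264845/64.
Numerically: E[X] ≈ 4138.203125.

E[X] = C(50,5)·2^(1−C(5,2)) = 264845/64 ≈ 4138.203125.


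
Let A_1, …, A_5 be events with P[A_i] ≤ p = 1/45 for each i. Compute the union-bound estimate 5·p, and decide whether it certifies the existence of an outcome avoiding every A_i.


Union bound: P[∪_{i=1}^{5} A_i] ≤ Σ_i P[A_i] ≤ 5·p = 5·(1/45) = 1/9.
Numerically: 1/9 ≈ 0.111111.
Is 1/9 < 1? YES.
Since P[∪ A_i] ≤ 1/9 < 1, the complement has P[∩ A_i^c] ≥ 1 − 1/9 = 8/9 > 0, so some outcome avoids every A_i.

5·p = 1/9 ≈ 0.111111; existence CERTIFIED by the union bound.


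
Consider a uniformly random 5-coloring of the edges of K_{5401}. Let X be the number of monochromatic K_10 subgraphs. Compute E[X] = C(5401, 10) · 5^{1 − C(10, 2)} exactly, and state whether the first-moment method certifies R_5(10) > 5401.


E[X] = C(5401, 10) · 5^{1 − 45} = 5772423232412011351582235732760 · 5^{−44} = 5772423232412011351582235732760/5684341886080801486968994140625.
As a reduced fraction: E[X] = 1154484646482402270316447146552/1136868377216160297393798828125 ≈ 1.0155.
Is E[X] < 1? NO.
Since E[X] ≥ 1, the first-moment bound is inconclusive at n = 5401; it does NOT by itself certify R_5(10) > 5401.

E[X] = 1154484646482402270316447146552/1136868377216160297393798828125 ≈ 1.0155; E[X] ≥ 1; first-moment method inconclusive here.


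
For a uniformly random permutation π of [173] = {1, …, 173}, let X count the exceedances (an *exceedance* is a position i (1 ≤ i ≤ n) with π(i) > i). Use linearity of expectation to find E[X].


Write X = Σ_{i=1}^{173} X_i, where X_i = 1_{π(i) > i}.
For each fixed i, π(i) is uniform over {1, …, 173} (marginal of a uniform permutation), so P[π(i) > i] = (n − i)/n. Summing: Σ_{i=1}^{173} (n − i)/n = (0 + 1 + … + 172)/173 = 173(173 − 1)/(2·173) = (173 − 1)/2.
Hence E[X] = Σ_{i=1}^{173} (173 − i)/173 = 86 ≈ 86.000.

E[X] = 86 = 86.000.


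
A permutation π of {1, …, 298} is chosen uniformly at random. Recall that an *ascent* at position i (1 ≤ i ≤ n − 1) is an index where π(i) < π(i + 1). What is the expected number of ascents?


Write X = Σ X_I over i = 1, …, 297, with X_I the indicator of one ascent.
There are 297 indicators.
For each fixed i, the pair (π(i), π(i+1)) is a uniformly random ordered pair of distinct values from {1, …, 298}; by symmetry P[π(i) < π(i+1)] = 1/2.
By linearity: E[X] = 297 · (1/2) = (298 − 1) · (1/2) = 297/2 ≈ 148.50000.

E[X] = 297/2 = 148.50000.


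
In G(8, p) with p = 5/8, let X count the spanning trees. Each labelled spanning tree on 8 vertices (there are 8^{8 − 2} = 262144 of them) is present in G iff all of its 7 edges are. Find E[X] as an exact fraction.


K_8 has 8^{8 − 2} = 262144 labelled spanning trees.
For each such spanning tree H, let X_H = 1 if all 7 edges of H are present in G. Then P[X_H = 1] = p^{7} = (5/8)^{7} = 78125/2097152.
By linearity of expectation: E[X] = Σ_H E[X_H] = 262144 · p^{7} = 262144 · 78125/2097152 = 78125/8.
Numerically: E[X] ≈ 9765.6.

E[X] = 262144 · (5/8)^{7} = 78125/8 ≈ 9765.6.


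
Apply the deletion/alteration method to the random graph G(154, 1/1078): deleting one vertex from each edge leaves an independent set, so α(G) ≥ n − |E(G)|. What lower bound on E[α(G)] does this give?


E[|E(G)|] = C(154, 2)·p = 11781 · (1/1078) = 153/14.
E[α(G)] ≥ n − E[|E(G)|] = 154 − 153/14 = 2003/14.
Numerically: ≈ 143.07143.
(This is only a lower bound; the true E[α(G)] may be larger.)

E[α(G)] ≥ 2003/14 ≈ 143.07143.


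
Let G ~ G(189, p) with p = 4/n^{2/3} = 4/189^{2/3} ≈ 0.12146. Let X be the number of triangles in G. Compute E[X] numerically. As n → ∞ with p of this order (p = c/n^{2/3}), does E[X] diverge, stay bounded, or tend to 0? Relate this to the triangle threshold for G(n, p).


Number of potential triangles: C(189, 3) = 1107414.
Each occurs with probability p³ ≈ (0.12146)³ ≈ 1.7916632e-03.
By linearity: E[X] = C(189, 3)·p³ ≈ 1107414 · 1.7916632e-03 ≈ 1984.11287.
Since α = 2/3 < 1, p = c/n^{2/3} ≫ 1/n is above the triangle threshold p ~ 1/n. Asymptotically E[X] ~ (c³/6)·n^{3(1−α)} = (4³/6)·n^{1} → ∞; triangles are abundant w.h.p.

E[X] ≈ 1984.11287; in regime p = Θ(1/n^{2/3}) E[X] diverges (above the triangle threshold p ~ 1/n).


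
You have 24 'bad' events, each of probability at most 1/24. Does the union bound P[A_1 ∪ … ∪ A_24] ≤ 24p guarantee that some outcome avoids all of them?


Union bound: P[∪_{i=1}^{24} A_i] ≤ Σ_i P[A_i] ≤ 24·p = 24·(1/24) = 1.
Numerically: 1 ≈ 1.000000.
Is 1 < 1? NO.
Since the bound 1 is ≥ 1, the union bound is uninformative here; it does NOT by itself certify existence.

24·p = 1 ≈ 1.000000; existence NOT certified by the union bound.


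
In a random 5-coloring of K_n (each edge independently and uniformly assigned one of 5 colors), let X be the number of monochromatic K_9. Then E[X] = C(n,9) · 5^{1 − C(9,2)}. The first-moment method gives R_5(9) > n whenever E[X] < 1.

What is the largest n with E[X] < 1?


We need C(n, 9) · 5^{1 − 36} < 1, i.e. C(n, 9) < 5^{36 − 1} = 2910383045673370361328125.
Check values of n near the boundary:
  n = 2165: C(2165, 9) = 2832220612024886803272630; 2832220612024886803272630 < 2910383045673370361328125? YES
  n = 2166: C(2166, 9) = 2844037944203015677277940; 2844037944203015677277940 < 2910383045673370361328125? YES
  n = 2167: C(2167, 9) = 2855899084841489792706810; 2855899084841489792706810 < 2910383045673370361328125? YES
  n = 2168: C(2168, 9) = 2867804175977929537095120; 2867804175977929537095120 < 2910383045673370361328125? YES
  n = 2169: C(2169, 9) = 2879753360044504243499683; 2879753360044504243499683 < 2910383045673370361328125? YES
  n = 2170: C(2170, 9) = 2891746779868845075610510; 2891746779868845075610510 < 2910383045673370361328125? YES
  n = 2171: C(2171, 9) = 2903784578674959601827205; 2903784578674959601827205 < 2910383045673370361328125? YES
  n = 2172: C(2172, 9) = 2915866900084148060642020; 2915866900084148060642020 < 2910383045673370361328125? NO
The largest n with C(n, 9) < 2910383045673370361328125 is n = 2171 (where E[X] = 580756915734991920365441/582076609134674072265625 ≈ 0.997733). Hence R_5(9) > 2171, i.e. R_5(9) ≥ 2172.

Largest n = 2171; hence R_5(9) > 2171.


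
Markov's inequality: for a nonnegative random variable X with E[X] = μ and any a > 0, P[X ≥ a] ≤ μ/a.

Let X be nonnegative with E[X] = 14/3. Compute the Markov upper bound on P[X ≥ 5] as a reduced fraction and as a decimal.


μ = E[X] = 14/3, a = 5.
Markov: P[X ≥ 5] ≤ μ/a = (14/3)/5 = 14/15.
Numerically: ≈ 0.933.
(Since a = 5 > μ = 4.667, the bound 14/15 is < 1 and informative.)

P[X ≥ 5] ≤ 14/15 ≈ 0.933.


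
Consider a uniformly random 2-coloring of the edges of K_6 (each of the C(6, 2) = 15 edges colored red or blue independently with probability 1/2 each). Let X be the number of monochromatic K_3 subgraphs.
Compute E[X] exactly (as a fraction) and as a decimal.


Let X = Σ_S X_S over the C(6, 3) = 20 subsets S of size 3, where X_S = 1 if the K_3 on S is monochromatic.
For a fixed S, the K_3 on S has C(3, 2) = 3 edges. P[all 3 edges red] = (1/2)^3, and likewise for blue, so P[monochromatic] = 2·(1/2)^3 = 2^{1 − 3} = 1/4.
By linearity of expectation: E[X] = C(6, 3) · 2^{1 − 3} = 20 · 1/4 = 5.
Numerically: E[X] ≈ 5.000000.

E[X] = C(6,3)·2^(1−C(3,2)) = 5 ≈ 5.000000.


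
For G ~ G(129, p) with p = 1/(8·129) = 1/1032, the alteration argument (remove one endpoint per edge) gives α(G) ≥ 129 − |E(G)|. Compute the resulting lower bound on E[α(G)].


E[|E(G)|] = C(129, 2)·p = 8256 · (1/1032) = 8.
E[α(G)] ≥ n − E[|E(G)|] = 129 − 8 = 121.
Numerically: ≈ 121.000.
(This is only a lower bound; the true E[α(G)] may be larger.)

E[α(G)] ≥ 121 ≈ 121.000.


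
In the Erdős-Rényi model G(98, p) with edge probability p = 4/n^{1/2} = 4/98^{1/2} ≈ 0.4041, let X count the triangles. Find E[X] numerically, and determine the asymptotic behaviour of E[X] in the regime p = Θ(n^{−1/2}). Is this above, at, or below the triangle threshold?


Number of potential triangles: C(98, 3) = 152096.
Each occurs with probability p³ ≈ (0.4041)³ ≈ 6.596915e-02.
By linearity: E[X] = C(98, 3)·p³ ≈ 152096 · 6.596915e-02 ≈ 10033.6432.
Since α = 1/2 < 1, p = c/n^{1/2} ≫ 1/n is above the triangle threshold p ~ 1/n. Asymptotically E[X] ~ (c³/6)·n^{3(1−α)} = (4³/6)·n^{1.5} → ∞; triangles are abundant w.h.p.

E[X] ≈ 10033.6432; in regime p = Θ(1/n^{1/2}) E[X] diverges (above the triangle threshold p ~ 1/n).


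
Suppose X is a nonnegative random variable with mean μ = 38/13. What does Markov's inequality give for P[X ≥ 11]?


μ = E[X] = 38/13, a = 11.
Markov: P[X ≥ 11] ≤ μ/a = (38/13)/11 = 38/143.
Numerically: ≈ 0.266.
(Since a = 11 > μ = 2.923, the bound 38/143 is < 1 and informative.)

P[X ≥ 11] ≤ 38/143 ≈ 0.266.


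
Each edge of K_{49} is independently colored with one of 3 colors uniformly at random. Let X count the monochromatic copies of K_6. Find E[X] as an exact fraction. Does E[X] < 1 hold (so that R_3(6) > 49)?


E[X] = C(49, 6) · 3^{1 − 15} = 13983816 · 3^{−14} = 13983816/4782969.
As a reduced fraction: E[X] = 4661272/1594323 ≈ 2.9237.
Is E[X] < 1? NO.
Since E[X] ≥ 1, the first-moment bound is inconclusive at n = 49; it does NOT by itself certify R_3(6) > 49.

E[X] = 4661272/1594323 ≈ 2.9237; E[X] ≥ 1; first-moment method inconclusive here.


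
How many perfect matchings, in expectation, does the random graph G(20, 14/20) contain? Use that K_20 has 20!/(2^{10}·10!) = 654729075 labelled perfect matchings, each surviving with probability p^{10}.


K_20 has 20!/(2^{10}·10!) = 654729075 labelled perfect matchings.
For each such perfect matching H, let X_H = 1 if all 10 edges of H are present in G. Then P[X_H = 1] = p^{10} = (7/10)^{10} = 282475249/10000000000.
By linearity: E[X] = Σ_H E[X_H] = 654729075 · p^{10} = 654729075 · 282475249/10000000000 = 7397790339526587/400000000.
Numerically: E[X] ≈ 1.85e+07.

E[X] = 654729075 · (7/10)^{10} = 7397790339526587/400000000 ≈ 1.85e+07.


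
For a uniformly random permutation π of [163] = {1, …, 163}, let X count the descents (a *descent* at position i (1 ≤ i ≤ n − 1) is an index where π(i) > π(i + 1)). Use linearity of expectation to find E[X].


Write X = Σ X_I over i = 1, …, 162, with X_I the indicator of one descent.
There are 162 indicators.
For each fixed i, the pair (π(i), π(i+1)) is a uniformly random ordered pair of distinct values from {1, …, 163}; by symmetry P[π(i) > π(i+1)] = 1/2.
By linearity: E[X] = 162 · (1/2) = (163 − 1) · (1/2) = 81 ≈ 81.0000.

E[X] = 81 = 81.0000.


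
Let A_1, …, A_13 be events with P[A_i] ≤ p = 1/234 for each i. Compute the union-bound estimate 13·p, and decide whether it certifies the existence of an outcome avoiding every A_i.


Union bound: P[∪_{i=1}^{13} A_i] ≤ Σ_i P[A_i] ≤ 13·p = 13·(1/234) = 1/18.
Numerically: 1/18 ≈ 0.0555556.
Is 1/18 < 1? YES.
Since P[∪ A_i] ≤ 1/18 < 1, the complement has P[∩ A_i^c] ≥ 1 − 1/18 = 17/18 > 0, so some outcome avoids every A_i.

13·p = 1/18 ≈ 0.0555556; existence CERTIFIED by the union bound.


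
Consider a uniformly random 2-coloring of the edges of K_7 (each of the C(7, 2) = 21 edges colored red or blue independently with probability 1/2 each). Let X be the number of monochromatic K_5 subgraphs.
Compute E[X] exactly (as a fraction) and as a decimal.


Let X = Σ_S X_S over the C(7, 5) = 21 subsets S of size 5, where X_S = 1 if the K_5 on S is monochromatic.
For a fixed S, the K_5 on S has C(5, 2) = 10 edges. P[all 10 edges red] = (1/2)^10, and likewise for blue, so P[monochromatic] = 2·(1/2)^10 = 2^{1 − 10} = 1/512.
Summing: E[X] = C(7, 5) · 2^{1 − 10} = 21 · 1/512 = 21/512.
Numerically: E[X] ≈ 0.04102.

E[X] = C(7,5)·2^(1−C(5,2)) = 21/512 ≈ 0.04102.


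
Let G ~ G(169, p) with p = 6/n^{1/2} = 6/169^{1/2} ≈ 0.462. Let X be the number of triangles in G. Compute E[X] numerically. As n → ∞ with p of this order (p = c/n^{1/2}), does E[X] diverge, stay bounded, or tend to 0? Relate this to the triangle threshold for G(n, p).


Number of potential triangles: C(169, 3) = 790244.
Each occurs with probability p³ ≈ (0.462)³ ≈ 9.83159e-02.
By linearity: E[X] = C(169, 3)·p³ ≈ 790244 · 9.83159e-02 ≈ 77693.538.
Since α = 1/2 < 1, p = c/n^{1/2} ≫ 1/n is above the triangle threshold p ~ 1/n. Asymptotically E[X] ~ (c³/6)·n^{3(1−α)} = (6³/6)·n^{1.5} → ∞; triangles are abundant w.h.p.

E[X] ≈ 77693.538; in regime p = Θ(1/n^{1/2}) E[X] diverges (above the triangle threshold p ~ 1/n).


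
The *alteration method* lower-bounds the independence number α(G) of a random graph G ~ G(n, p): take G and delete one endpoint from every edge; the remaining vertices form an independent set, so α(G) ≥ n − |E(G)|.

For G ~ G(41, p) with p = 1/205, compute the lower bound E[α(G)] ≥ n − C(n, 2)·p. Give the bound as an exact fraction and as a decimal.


E[|E(G)|] = C(41, 2)·p = 820 · (1/205) = 4.
E[α(G)] ≥ n − E[|E(G)|] = 41 − 4 = 37.
Numerically: ≈ 37.0000.
(This is only a lower bound; the true E[α(G)] may be larger.)

E[α(G)] ≥ 37 ≈ 37.0000.


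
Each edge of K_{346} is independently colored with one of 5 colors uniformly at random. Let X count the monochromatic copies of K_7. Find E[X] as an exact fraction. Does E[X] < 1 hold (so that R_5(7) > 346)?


E[X] = C(346, 7) · 5^{1 − 21} = 110809404801480 · 5^{−20} = 110809404801480/95367431640625.
As a reduced fraction: E[X] = 22161880960296/19073486328125 ≈ 1.16192.
Is E[X] < 1? NO.
Since E[X] ≥ 1, the first-moment bound is inconclusive at n = 346; it does NOT by itself certify R_5(7) > 346.

E[X] = 22161880960296/19073486328125 ≈ 1.16192; E[X] ≥ 1; first-moment method inconclusive here.


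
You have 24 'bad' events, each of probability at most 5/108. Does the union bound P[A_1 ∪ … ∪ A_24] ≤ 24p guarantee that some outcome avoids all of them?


Union bound: P[∪_{i=1}^{24} A_i] ≤ Σ_i P[A_i] ≤ 24·p = 24·(5/108) = 10/9.
Numerically: 10/9 ≈ 1.1111111.
Is 10/9 < 1? NO.
Since the bound 10/9 is ≥ 1, the union bound is uninformative here; it does NOT by itself certify existence.

24·p = 10/9 ≈ 1.1111111; existence NOT certified by the union bound.


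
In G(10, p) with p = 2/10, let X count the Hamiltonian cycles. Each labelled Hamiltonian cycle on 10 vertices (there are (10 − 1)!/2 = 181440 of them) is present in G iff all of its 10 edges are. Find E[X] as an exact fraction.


K_10 has (10 − 1)!/2 = 181440 labelled Hamiltonian cycles.
For each such Hamiltonian cycle H, let X_H = 1 if all 10 edges of H are present in G. Then P[X_H = 1] = p^{10} = (1/5)^{10} = 1/9765625.
Summing the indicators: E[X] = Σ_H E[X_H] = 181440 · p^{10} = 181440 · 1/9765625 = 36288/1953125.
Numerically: E[X] ≈ 0.018579.

E[X] = 181440 · (1/5)^{10} = 36288/1953125 ≈ 0.018579.


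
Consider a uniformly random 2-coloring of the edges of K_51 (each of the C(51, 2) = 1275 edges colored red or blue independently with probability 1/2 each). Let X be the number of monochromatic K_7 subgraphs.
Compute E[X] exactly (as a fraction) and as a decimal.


Let X = Σ_S X_S over the C(51, 7) = 115775100 subsets S of size 7, where X_S = 1 if the K_7 on S is monochromatic.
For a fixed S, the K_7 on S has C(7, 2) = 21 edges. P[all 21 edges red] = (1/2)^21, and likewise for blue, so P[monochromatic] = 2·(1/2)^21 = 2^{1 − 21} = 1/1048576.
Summing: E[X] = C(51, 7) · 2^{1 − 21} = 115775100 · 1/1048576 = 28943775/262144.
Numerically: E[X] ≈ 110.4117.

E[X] = C(51,7)·2^(1−C(7,2)) = 28943775/262144 ≈ 110.4117.


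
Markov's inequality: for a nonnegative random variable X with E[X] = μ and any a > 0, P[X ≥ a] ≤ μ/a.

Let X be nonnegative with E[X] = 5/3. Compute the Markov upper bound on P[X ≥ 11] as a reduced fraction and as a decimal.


μ = E[X] = 5/3, a = 11.
Markov: P[X ≥ 11] ≤ μ/a = (5/3)/11 = 5/33.
Numerically: ≈ 0.151515.
(Since a = 11 > μ = 1.666667, the bound 5/33 is < 1 and informative.)

P[X ≥ 11] ≤ 5/33 ≈ 0.151515.


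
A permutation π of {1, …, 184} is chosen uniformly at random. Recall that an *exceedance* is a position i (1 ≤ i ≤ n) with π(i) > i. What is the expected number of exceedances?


Write X = Σ_{i=1}^{184} X_i, where X_i = 1_{π(i) > i}.
For each fixed i, π(i) is uniform over {1, …, 184} (marginal of a uniform permutation), so P[π(i) > i] = (n − i)/n. Summing: Σ_{i=1}^{184} (n − i)/n = (0 + 1 + … + 183)/184 = 184(184 − 1)/(2·184) = (184 − 1)/2.
Hence E[X] = Σ_{i=1}^{184} (184 − i)/184 = 183/2 ≈ 91.500000.

E[X] = 183/2 = 91.500000.


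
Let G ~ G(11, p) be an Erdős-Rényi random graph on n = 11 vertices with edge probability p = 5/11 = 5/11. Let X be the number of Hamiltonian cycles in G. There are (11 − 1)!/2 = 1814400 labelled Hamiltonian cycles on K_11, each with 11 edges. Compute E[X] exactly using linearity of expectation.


K_11 has (11 − 1)!/2 = 1814400 labelled Hamiltonian cycles.
For each such Hamiltonian cycle H, let X_H = 1 if all 11 edges of H are present in G. Then P[X_H = 1] = p^{11} = (5/11)^{11} = 48828125/285311670611.
By linearity: E[X] = Σ_H E[X_H] = 1814400 · p^{11} = 1814400 · 48828125/285311670611 = 88593750000000/285311670611.
Numerically: E[X] ≈ 310.52.

E[X] = 1814400 · (5/11)^{11} = 88593750000000/285311670611 ≈ 310.52.


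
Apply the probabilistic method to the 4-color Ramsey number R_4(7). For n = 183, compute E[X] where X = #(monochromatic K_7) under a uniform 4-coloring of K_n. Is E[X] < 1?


E[X] = C(183, 7) · 4^{1 − 21} = 1214197462413 · 4^{−20} = 1214197462413/1099511627776.
As a reduced fraction: E[X] = 1214197462413/1099511627776 ≈ 1.104306.
Is E[X] < 1? NO.
Since E[X] ≥ 1, the first-moment bound is inconclusive at n = 183; it does NOT by itself certify R_4(7) > 183.

E[X] = 1214197462413/1099511627776 ≈ 1.104306; E[X] ≥ 1; first-moment method inconclusive here.


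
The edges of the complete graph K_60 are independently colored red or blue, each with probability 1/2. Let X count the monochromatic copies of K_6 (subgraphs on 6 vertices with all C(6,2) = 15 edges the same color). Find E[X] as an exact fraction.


Let X = Σ_S X_S over the C(60, 6) = 50063860 subsets S of size 6, where X_S = 1 if the K_6 on S is monochromatic.
For a fixed S, the K_6 on S has C(6, 2) = 15 edges. P[all 15 edges red] = (1/2)^15, and likewise for blue, so P[monochromatic] = 2·(1/2)^15 = 2^{1 − 15} = 1/16384.
Summing: E[X] = C(60, 6) · 2^{1 − 15} = 50063860 · 1/16384 = 12515965/4096.
Numerically: E[X] ≈ 3055.656.

E[X] = C(60,6)·2^(1−C(6,2)) = 12515965/4096 ≈ 3055.656.


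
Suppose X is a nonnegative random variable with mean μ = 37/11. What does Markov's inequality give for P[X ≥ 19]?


μ = E[X] = 37/11, a = 19.
Markov: P[X ≥ 19] ≤ μ/a = (37/11)/19 = 37/209.
Numerically: ≈ 0.17703.
(Since a = 19 > μ = 3.36364, the bound 37/209 is < 1 and informative.)

P[X ≥ 19] ≤ 37/209 ≈ 0.17703.


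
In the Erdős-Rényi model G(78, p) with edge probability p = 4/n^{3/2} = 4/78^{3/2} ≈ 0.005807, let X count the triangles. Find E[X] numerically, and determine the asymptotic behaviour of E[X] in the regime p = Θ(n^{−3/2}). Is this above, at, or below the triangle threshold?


Number of potential triangles: C(78, 3) = 76076.
Each occurs with probability p³ ≈ (0.005807)³ ≈ 1.957737e-07.
By linearity: E[X] = C(78, 3)·p³ ≈ 76076 · 1.957737e-07 ≈ 0.0149.
Since α = 3/2 > 1, p = c/n^{3/2} = o(1/n) is below the triangle threshold p ~ 1/n. Asymptotically E[X] ~ (c³/6)·n^{3(1−α)} = (4³/6)·n^{-1.5} → 0, so by Markov's inequality G has no triangles w.h.p.

E[X] ≈ 0.0149; in regime p = Θ(1/n^{3/2}) E[X] tends to 0 (below the triangle threshold p ~ 1/n).


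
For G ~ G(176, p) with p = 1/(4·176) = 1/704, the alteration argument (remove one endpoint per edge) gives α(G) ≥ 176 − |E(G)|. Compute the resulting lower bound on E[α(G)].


E[|E(G)|] = C(176, 2)·p = 15400 · (1/704) = 175/8.
E[α(G)] ≥ n − E[|E(G)|] = 176 − 175/8 = 1233/8.
Numerically: ≈ 154.125000.
(This is only a lower bound; the true E[α(G)] may be larger.)

E[α(G)] ≥ 1233/8 ≈ 154.125000.


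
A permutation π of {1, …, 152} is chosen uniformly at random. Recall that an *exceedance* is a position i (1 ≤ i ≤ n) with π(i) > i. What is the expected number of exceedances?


Write X = Σ_{i=1}^{152} X_i, where X_i = 1_{π(i) > i}.
For each fixed i, π(i) is uniform over {1, …, 152} (marginal of a uniform permutation), so P[π(i) > i] = (n − i)/n. Summing: Σ_{i=1}^{152} (n − i)/n = (0 + 1 + … + 151)/152 = 152(152 − 1)/(2·152) = (152 − 1)/2.
Hence E[X] = Σ_{i=1}^{152} (152 − i)/152 = 151/2 ≈ 75.5000.

E[X] = 151/2 = 75.5000.


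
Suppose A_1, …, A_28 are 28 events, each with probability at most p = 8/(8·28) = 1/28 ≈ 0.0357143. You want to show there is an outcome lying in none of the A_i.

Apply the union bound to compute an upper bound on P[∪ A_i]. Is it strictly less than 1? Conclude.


Union bound: P[∪_{i=1}^{28} A_i] ≤ Σ_i P[A_i] ≤ 28·p = 28·(1/28) = 1.
Numerically: 1 ≈ 1.0000000.
Is 1 < 1? NO.
Since the bound 1 is ≥ 1, the union bound is uninformative here; it does NOT by itself certify existence.

28·p = 1 ≈ 1.0000000; existence NOT certified by the union bound.


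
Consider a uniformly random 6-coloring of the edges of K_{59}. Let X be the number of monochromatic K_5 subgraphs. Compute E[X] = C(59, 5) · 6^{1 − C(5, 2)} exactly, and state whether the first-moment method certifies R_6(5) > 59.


E[X] = C(59, 5) · 6^{1 − 10} = 5006386 · 6^{−9} = 5006386/10077696.
As a reduced fraction: E[X] = 2503193/5038848 ≈ 0.4968.
Is E[X] < 1? YES.
Since E[X] < 1, there exists a 6-coloring of K_{59} with no monochromatic K_5; hence R_6(5) > 59.

E[X] = 2503193/5038848 ≈ 0.4968; E[X] < 1, so R_6(5) > 59.


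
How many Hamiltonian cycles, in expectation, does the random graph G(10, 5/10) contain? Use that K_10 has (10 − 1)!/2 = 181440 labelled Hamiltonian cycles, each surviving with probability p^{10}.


K_10 has (10 − 1)!/2 = 181440 labelled Hamiltonian cycles.
For each such Hamiltonian cycle H, let X_H = 1 if all 10 edges of H are present in G. Then P[X_H = 1] = p^{10} = (1/2)^{10} = 1/1024.
By linearity of expectation: E[X] = Σ_H E[X_H] = 181440 · p^{10} = 181440 · 1/1024 = 2835/16.
Numerically: E[X] ≈ 177.188.

E[X] = 181440 · (1/2)^{10} = 2835/16 ≈ 177.188.


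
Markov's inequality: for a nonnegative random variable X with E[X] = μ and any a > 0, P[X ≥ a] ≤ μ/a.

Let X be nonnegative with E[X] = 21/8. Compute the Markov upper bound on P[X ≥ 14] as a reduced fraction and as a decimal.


μ = E[X] = 21/8, a = 14.
Markov: P[X ≥ 14] ≤ μ/a = (21/8)/14 = 3/16.
Numerically: ≈ 0.18750.
(Since a = 14 > μ = 2.62500, the bound 3/16 is < 1 and informative.)

P[X ≥ 14] ≤ 3/16 ≈ 0.18750.


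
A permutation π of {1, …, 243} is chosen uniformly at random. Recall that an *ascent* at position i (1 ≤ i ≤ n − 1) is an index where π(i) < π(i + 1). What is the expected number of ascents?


Write X = Σ X_I over i = 1, …, 242, with X_I the indicator of one ascent.
There are 242 indicators.
For each fixed i, the pair (π(i), π(i+1)) is a uniformly random ordered pair of distinct values from {1, …, 243}; by symmetry P[π(i) < π(i+1)] = 1/2.
By linearity: E[X] = 242 · (1/2) = (243 − 1) · (1/2) = 121 ≈ 121.000000.

E[X] = 121 = 121.000000.


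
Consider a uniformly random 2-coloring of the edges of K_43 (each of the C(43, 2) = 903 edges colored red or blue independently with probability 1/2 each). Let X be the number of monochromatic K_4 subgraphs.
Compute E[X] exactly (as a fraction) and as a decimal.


Let X = Σ_S X_S over the C(43, 4) = 123410 subsets S of size 4, where X_S = 1 if the K_4 on S is monochromatic.
For a fixed S, the K_4 on S has C(4, 2) = 6 edges. P[all 6 edges red] = (1/2)^6, and likewise for blue, so P[monochromatic] = 2·(1/2)^6 = 2^{1 − 6} = 1/32.
By linearity: E[X] = C(43, 4) · 2^{1 − 6} = 123410 · 1/32 = 61705/16.
Numerically: E[X] ≈ 3856.56250.

E[X] = C(43,4)·2^(1−C(4,2)) = 61705/16 ≈ 3856.56250.


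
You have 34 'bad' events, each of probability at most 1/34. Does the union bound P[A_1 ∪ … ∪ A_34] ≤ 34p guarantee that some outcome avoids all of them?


Union bound: P[∪_{i=1}^{34} A_i] ≤ Σ_i P[A_i] ≤ 34·p = 34·(1/34) = 1.
Numerically: 1 ≈ 1.000.
Is 1 < 1? NO.
Since the bound 1 is ≥ 1, the union bound is uninformative here; it does NOT by itself certify existence.

34·p = 1 ≈ 1.000; existence NOT certified by the union bound.


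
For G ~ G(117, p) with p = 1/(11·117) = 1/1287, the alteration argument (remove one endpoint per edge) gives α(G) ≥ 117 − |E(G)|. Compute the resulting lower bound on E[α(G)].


E[|E(G)|] = C(117, 2)·p = 6786 · (1/1287) = 58/11.
E[α(G)] ≥ n − E[|E(G)|] = 117 − 58/11 = 1229/11.
Numerically: ≈ 111.7273.
(This is only a lower bound; the true E[α(G)] may be larger.)

E[α(G)] ≥ 1229/11 ≈ 111.7273.


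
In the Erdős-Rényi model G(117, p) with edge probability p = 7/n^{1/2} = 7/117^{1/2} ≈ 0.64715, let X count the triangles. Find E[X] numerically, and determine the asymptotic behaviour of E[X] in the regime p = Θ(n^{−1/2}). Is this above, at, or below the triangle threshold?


Number of potential triangles: C(117, 3) = 260130.
Each occurs with probability p³ ≈ (0.64715)³ ≈ 2.71028728e-01.
By linearity: E[X] = C(117, 3)·p³ ≈ 260130 · 2.71028728e-01 ≈ 70502.703107.
Since α = 1/2 < 1, p = c/n^{1/2} ≫ 1/n is above the triangle threshold p ~ 1/n. Asymptotically E[X] ~ (c³/6)·n^{3(1−α)} = (7³/6)·n^{1.5} → ∞; triangles are abundant w.h.p.

E[X] ≈ 70502.703107; in regime p = Θ(1/n^{1/2}) E[X] diverges (above the triangle threshold p ~ 1/n).


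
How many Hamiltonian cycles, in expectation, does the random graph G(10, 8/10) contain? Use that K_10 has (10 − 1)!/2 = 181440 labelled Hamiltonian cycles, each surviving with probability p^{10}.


K_10 has (10 − 1)!/2 = 181440 labelled Hamiltonian cycles.
For each such Hamiltonian cycle H, let X_H = 1 if all 10 edges of H are present in G. Then P[X_H = 1] = p^{10} = (4/5)^{10} = 1048576/9765625.
By linearity: E[X] = Σ_H E[X_H] = 181440 · p^{10} = 181440 · 1048576/9765625 = 38050725888/1953125.
Numerically: E[X] ≈ 19482.

E[X] = 181440 · (4/5)^{10} = 38050725888/1953125 ≈ 19482.


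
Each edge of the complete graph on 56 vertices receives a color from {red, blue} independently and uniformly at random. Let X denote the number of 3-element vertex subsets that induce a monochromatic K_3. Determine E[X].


Let X = Σ_S X_S over the C(56, 3) = 27720 subsets S of size 3, where X_S = 1 if the K_3 on S is monochromatic.
For a fixed S, the K_3 on S has C(3, 2) = 3 edges. P[all 3 edges red] = (1/2)^3, and likewise for blue, so P[monochromatic] = 2·(1/2)^3 = 2^{1 − 3} = 1/4.
By linearity: E[X] = C(56, 3) · 2^{1 − 3} = 27720 · 1/4 = 6930.
Numerically: E[X] ≈ 6930.000000.

E[X] = C(56,3)·2^(1−C(3,2)) = 6930 ≈ 6930.000000.


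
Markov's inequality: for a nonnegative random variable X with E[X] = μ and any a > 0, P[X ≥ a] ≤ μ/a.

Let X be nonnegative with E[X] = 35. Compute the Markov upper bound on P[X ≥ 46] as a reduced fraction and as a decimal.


μ = E[X] = 35, a = 46.
Markov: P[X ≥ 46] ≤ μ/a = (35)/46 = 35/46.
Numerically: ≈ 0.761.
(Since a = 46 > μ = 35.000, the bound 35/46 is < 1 and informative.)

P[X ≥ 46] ≤ 35/46 ≈ 0.761.


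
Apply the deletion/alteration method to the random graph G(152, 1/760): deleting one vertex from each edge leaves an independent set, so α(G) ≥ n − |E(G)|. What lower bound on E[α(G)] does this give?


E[|E(G)|] = C(152, 2)·p = 11476 · (1/760) = 151/10.
E[α(G)] ≥ n − E[|E(G)|] = 152 − 151/10 = 1369/10.
Numerically: ≈ 136.9000.
(This is only a lower bound; the true E[α(G)] may be larger.)

E[α(G)] ≥ 1369/10 ≈ 136.9000.


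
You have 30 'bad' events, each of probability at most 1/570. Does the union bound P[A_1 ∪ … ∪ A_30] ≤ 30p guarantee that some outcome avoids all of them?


Union bound: P[∪_{i=1}^{30} A_i] ≤ Σ_i P[A_i] ≤ 30·p = 30·(1/570) = 1/19.
Numerically: 1/19 ≈ 0.053.
Is 1/19 < 1? YES.
Since P[∪ A_i] ≤ 1/19 < 1, the complement has P[∩ A_i^c] ≥ 1 − 1/19 = 18/19 > 0, so some outcome avoids every A_i.

30·p = 1/19 ≈ 0.053; existence CERTIFIED by the union bound.


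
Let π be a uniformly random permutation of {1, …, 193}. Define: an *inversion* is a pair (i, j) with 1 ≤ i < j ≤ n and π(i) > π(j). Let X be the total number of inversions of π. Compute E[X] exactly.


Write X = Σ X_I over the C(193, 2) = 18528 pairs i < j, with X_I the indicator of one inversion.
There are 18528 indicators.
For each fixed pair i < j, the values π(i) and π(j) are two distinct elements of {1, …, 193} in uniformly random order; by symmetry P[π(i) > π(j)] = 1/2.
By linearity: E[X] = 18528 · (1/2) = C(193, 2) · (1/2) = 18528/2 = 9264 ≈ 9264.00000.

E[X] = 9264 = 9264.00000.


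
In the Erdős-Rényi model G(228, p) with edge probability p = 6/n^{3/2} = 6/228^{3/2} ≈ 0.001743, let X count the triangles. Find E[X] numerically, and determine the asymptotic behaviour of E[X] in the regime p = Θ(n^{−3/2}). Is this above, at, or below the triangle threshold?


Number of potential triangles: C(228, 3) = 1949476.
Each occurs with probability p³ ≈ (0.001743)³ ≈ 5.293549e-09.
By linearity: E[X] = C(228, 3)·p³ ≈ 1949476 · 5.293549e-09 ≈ 0.0103.
Since α = 3/2 > 1, p = c/n^{3/2} = o(1/n) is below the triangle threshold p ~ 1/n. Asymptotically E[X] ~ (c³/6)·n^{3(1−α)} = (6³/6)·n^{-1.5} → 0, so by Markov's inequality G has no triangles w.h.p.

E[X] ≈ 0.0103; in regime p = Θ(1/n^{3/2}) E[X] tends to 0 (below the triangle threshold p ~ 1/n).


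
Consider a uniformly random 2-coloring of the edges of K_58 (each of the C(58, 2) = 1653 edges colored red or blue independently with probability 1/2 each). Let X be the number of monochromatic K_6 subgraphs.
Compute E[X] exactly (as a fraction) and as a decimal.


Let X = Σ_S X_S over the C(58, 6) = 40475358 subsets S of size 6, where X_S = 1 if the K_6 on S is monochromatic.
For a fixed S, the K_6 on S has C(6, 2) = 15 edges. P[all 15 edges red] = (1/2)^15, and likewise for blue, so P[monochromatic] = 2·(1/2)^15 = 2^{1 − 15} = 1/16384.
Summing: E[X] = C(58, 6) · 2^{1 − 15} = 40475358 · 1/16384 = 20237679/8192.
Numerically: E[X] ≈ 2470.41980.

E[X] = C(58,6)·2^(1−C(6,2)) = 20237679/8192 ≈ 2470.41980.


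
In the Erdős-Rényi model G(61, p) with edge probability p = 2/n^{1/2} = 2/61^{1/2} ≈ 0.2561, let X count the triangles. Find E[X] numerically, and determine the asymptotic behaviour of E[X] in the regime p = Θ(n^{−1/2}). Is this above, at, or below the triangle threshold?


Number of potential triangles: C(61, 3) = 35990.
Each occurs with probability p³ ≈ (0.2561)³ ≈ 1.679172e-02.
By linearity: E[X] = C(61, 3)·p³ ≈ 35990 · 1.679172e-02 ≈ 604.3341.
Since α = 1/2 < 1, p = c/n^{1/2} ≫ 1/n is above the triangle threshold p ~ 1/n. Asymptotically E[X] ~ (c³/6)·n^{3(1−α)} = (2³/6)·n^{1.5} → ∞; triangles are abundant w.h.p.

E[X] ≈ 604.3341; in regime p = Θ(1/n^{1/2}) E[X] diverges (above the triangle threshold p ~ 1/n).


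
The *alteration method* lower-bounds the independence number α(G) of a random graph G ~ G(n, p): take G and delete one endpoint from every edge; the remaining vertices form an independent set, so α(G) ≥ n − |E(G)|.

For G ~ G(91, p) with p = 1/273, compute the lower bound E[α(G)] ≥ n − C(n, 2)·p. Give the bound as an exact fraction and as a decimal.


E[|E(G)|] = C(91, 2)·p = 4095 · (1/273) = 15.
E[α(G)] ≥ n − E[|E(G)|] = 91 − 15 = 76.
Numerically: ≈ 76.00000.
(This is only a lower bound; the true E[α(G)] may be larger.)

E[α(G)] ≥ 76 ≈ 76.00000.


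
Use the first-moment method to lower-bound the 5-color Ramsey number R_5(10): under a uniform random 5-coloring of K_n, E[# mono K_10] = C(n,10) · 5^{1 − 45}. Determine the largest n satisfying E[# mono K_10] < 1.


We need C(n, 10) · 5^{1 − 45} < 1, i.e. C(n, 10) < 5^{45 − 1} = 5684341886080801486968994140625.
Check values of n near the boundary:
  n = 5389: C(5389, 10) = 5645340767466558997768874792926; 5645340767466558997768874792926 < 5684341886080801486968994140625? YES
  n = 5390: C(5390, 10) = 5655833965919099070255434039753; 5655833965919099070255434039753 < 5684341886080801486968994140625? YES
  n = 5391: C(5391, 10) = 5666344714787188828795213697883; 5666344714787188828795213697883 < 5684341886080801486968994140625? YES
  n = 5392: C(5392, 10) = 5676873040158402483252283957448; 5676873040158402483252283957448 < 5684341886080801486968994140625? YES
  n = 5393: C(5393, 10) = 5687418968154238267170642278008; 5687418968154238267170642278008 < 5684341886080801486968994140625? NO
The largest n with C(n, 10) < 5684341886080801486968994140625 is n = 5392 (where E[X] = 5676873040158402483252283957448/5684341886080801486968994140625 ≈ 0.999). Hence R_5(10) > 5392, i.e. R_5(10) ≥ 5393.

Largest n = 5392; hence R_5(10) > 5392.


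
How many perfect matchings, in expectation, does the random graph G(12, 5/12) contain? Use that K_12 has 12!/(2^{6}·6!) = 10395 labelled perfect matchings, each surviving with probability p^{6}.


K_12 has 12!/(2^{6}·6!) = 10395 labelled perfect matchings.
For each such perfect matching H, let X_H = 1 if all 6 edges of H are present in G. Then P[X_H = 1] = p^{6} = (5/12)^{6} = 15625/2985984.
By linearity: E[X] = Σ_H E[X_H] = 10395 · p^{6} = 10395 · 15625/2985984 = 6015625/110592.
Numerically: E[X] ≈ 54.4.

E[X] = 10395 · (5/12)^{6} = 6015625/110592 ≈ 54.4.


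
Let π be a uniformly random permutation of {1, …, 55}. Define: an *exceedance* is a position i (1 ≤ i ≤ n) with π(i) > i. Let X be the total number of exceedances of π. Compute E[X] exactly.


Write X = Σ_{i=1}^{55} X_i, where X_i = 1_{π(i) > i}.
For each fixed i, π(i) is uniform over {1, …, 55} (marginal of a uniform permutation), so P[π(i) > i] = (n − i)/n. Summing: Σ_{i=1}^{55} (n − i)/n = (0 + 1 + … + 54)/55 = 55(55 − 1)/(2·55) = (55 − 1)/2.
Hence E[X] = Σ_{i=1}^{55} (55 − i)/55 = 27 ≈ 27.000000.

E[X] = 27 = 27.000000.


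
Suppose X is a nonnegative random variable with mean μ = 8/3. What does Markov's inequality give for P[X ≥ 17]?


μ = E[X] = 8/3, a = 17.
Markov: P[X ≥ 17] ≤ μ/a = (8/3)/17 = 8/51.
Numerically: ≈ 0.15686.
(Since a = 17 > μ = 2.66667, the bound 8/51 is < 1 and informative.)

P[X ≥ 17] ≤ 8/51 ≈ 0.15686.


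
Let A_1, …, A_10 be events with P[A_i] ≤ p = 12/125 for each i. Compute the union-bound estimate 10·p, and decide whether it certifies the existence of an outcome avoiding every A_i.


Union bound: P[∪_{i=1}^{10} A_i] ≤ Σ_i P[A_i] ≤ 10·p = 10·(12/125) = 24/25.
Numerically: 24/25 ≈ 0.960000.
Is 24/25 < 1? YES.
Since P[∪ A_i] ≤ 24/25 < 1, the complement has P[∩ A_i^c] ≥ 1 − 24/25 = 1/25 > 0, so some outcome avoids every A_i.

10·p = 24/25 ≈ 0.960000; existence CERTIFIED by the union bound.
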